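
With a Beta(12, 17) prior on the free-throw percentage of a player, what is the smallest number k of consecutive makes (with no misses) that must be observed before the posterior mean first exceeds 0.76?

After k makes and 0 misses the posterior is Beta(12+k, 17), with mean (12+k)/(12+17+k).
Set (12+k)/(29+k) > 0.76 and solve: k > (0.76·29 − 12)/(1 − 0.76) = 41.833.
The smallest integer exceeding 41.833 is 42.

k = 42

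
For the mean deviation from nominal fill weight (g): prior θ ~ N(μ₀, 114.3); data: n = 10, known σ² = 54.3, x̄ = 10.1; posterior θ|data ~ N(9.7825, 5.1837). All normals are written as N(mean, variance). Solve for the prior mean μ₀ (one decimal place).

With known observation variance, the Normal–Normal posterior has precision τ_n = τ₀ + n/σ² and mean μ_n = (τ₀μ₀ + (n/σ²)x̄)/τ_n.
Here τ₀ = 1/114.3 = 0.008749 and τ_data = 10/54.3 = 0.184162, so τ_n = 0.192911.
Rearranging for μ₀: μ₀ = (μ_n·τ_n − τ_data·x̄)/τ₀ = (9.7825·0.192911 − 0.184162·10.1) / 0.008749 = 0.027116/0.008749 ≈ 3.1.

μ₀ = 3.1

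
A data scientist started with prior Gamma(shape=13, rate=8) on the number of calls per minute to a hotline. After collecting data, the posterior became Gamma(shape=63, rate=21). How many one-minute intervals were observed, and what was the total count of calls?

n = 13 one-minute intervals with total 50 calls

Gamma–Poisson conjugacy: posterior shape = α + Σxᵢ, posterior rate = β + n.
Matching: Σxᵢ = 63 − 13 = 50 and n = 21 − 8 = 13.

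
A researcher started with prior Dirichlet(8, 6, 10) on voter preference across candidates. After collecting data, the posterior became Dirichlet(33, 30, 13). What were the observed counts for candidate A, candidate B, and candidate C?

counts (25, 24, 3)

For a Dirichlet(α) prior with multinomial counts c, the posterior is Dirichlet(α + c) componentwise.
Counts are posterior − prior componentwise: 33−8=25, 30−6=24, 13−10=3.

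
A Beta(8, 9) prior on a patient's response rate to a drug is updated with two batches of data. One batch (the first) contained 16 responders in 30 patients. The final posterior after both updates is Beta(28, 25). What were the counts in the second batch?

Sequential conjugate updates are equivalent to a single update on the pooled data, so total successes = posterior α − prior α and total failures = posterior β − prior β.
Total across both batches: 28−8=20 responders, 25−9=16 non-responders.
Subtract the first batch: 20−16=4 responders and 16−14=2 non-responders.

4 responders and 2 non-responders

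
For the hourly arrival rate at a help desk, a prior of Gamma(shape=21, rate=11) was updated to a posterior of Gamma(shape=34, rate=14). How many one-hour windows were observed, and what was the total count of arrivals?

n = 3 one-hour windows with total 13 arrivals

A Gamma(α, β) prior (rate parametrization) on a Poisson rate with n observations summing to S gives posterior Gamma(α+S, β+n).
Matching: Σxᵢ = 34 − 21 = 13 and n = 14 − 11 = 3.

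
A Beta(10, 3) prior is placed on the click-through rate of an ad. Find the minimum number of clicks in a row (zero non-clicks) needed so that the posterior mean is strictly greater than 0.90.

After k clicks and 0 non-clicks the posterior is Beta(10+k, 3), with mean (10+k)/(10+3+k).
Set (10+k)/(13+k) > 0.90 and solve: k > (0.90·13 − 10)/(1 − 0.90) = 17.000.
The smallest integer exceeding 17.000 is 18, and checking k=18: (28)/(31) = 0.9032 > 0.90.

k = 18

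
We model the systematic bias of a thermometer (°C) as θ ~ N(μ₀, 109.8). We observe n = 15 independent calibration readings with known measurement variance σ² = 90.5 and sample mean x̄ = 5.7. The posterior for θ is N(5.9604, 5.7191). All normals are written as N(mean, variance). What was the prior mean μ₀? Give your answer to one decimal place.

With known observation variance, the Normal–Normal posterior has precision τ_n = τ₀ + n/σ² and mean μ_n = (τ₀μ₀ + (n/σ²)x̄)/τ_n.
Here τ₀ = 1/109.8 = 0.009107 and τ_data = 15/90.5 = 0.165746, so τ_n = 0.174853.
Rearranging for μ₀: μ₀ = (μ_n·τ_n − τ_data·x̄)/τ₀ = (5.9604·0.174853 − 0.165746·5.7) / 0.009107 = 0.097442/0.009107 ≈ 10.7.

μ₀ = 10.7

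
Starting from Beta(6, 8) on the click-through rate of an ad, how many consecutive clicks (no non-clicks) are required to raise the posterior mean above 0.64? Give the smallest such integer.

After k clicks and 0 non-clicks the posterior is Beta(6+k, 8), with mean (6+k)/(6+8+k).
Set (6+k)/(14+k) > 0.64 and solve: k > (0.64·14 − 6)/(1 − 0.64) = 8.222.
The smallest integer exceeding 8.222 is 9, and checking k=9: (15)/(23) = 0.6522 > 0.64.

k = 9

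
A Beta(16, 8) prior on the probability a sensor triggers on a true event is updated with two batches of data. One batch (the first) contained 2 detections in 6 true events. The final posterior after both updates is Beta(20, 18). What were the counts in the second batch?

2 detections and 6 misses

Sequential conjugate updates are equivalent to a single update on the pooled data, so total successes = posterior α − prior α and total failures = posterior β − prior β.
Total across both batches: 20−16=4 detections, 18−8=10 misses.
Subtract the first batch: 4−2=2 detections and 10−4=6 misses.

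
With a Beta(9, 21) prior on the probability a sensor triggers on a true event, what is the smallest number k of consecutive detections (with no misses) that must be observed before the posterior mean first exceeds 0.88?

k = 146

After k detections and 0 misses the posterior is Beta(9+k, 21), with mean (9+k)/(9+21+k).
Set (9+k)/(30+k) > 0.88 and solve: k > (0.88·30 − 9)/(1 − 0.88) = 145.000.
The smallest integer exceeding 145.000 is 146, and checking k=146: (155)/(176) = 0.8807 > 0.88.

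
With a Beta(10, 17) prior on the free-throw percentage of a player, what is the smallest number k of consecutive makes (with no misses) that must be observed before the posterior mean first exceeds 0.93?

After k makes and 0 misses the posterior is Beta(10+k, 17), with mean (10+k)/(10+17+k).
Set (10+k)/(27+k) > 0.93 and solve: k > (0.93·27 − 10)/(1 − 0.93) = 215.857.
The smallest integer exceeding 215.857 is 216, and checking k=216: (226)/(243) = 0.9300 > 0.93.

k = 216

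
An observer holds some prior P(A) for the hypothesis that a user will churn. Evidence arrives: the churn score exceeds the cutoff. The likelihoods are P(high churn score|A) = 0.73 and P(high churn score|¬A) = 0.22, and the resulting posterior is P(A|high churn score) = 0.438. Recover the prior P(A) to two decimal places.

P(A) = 0.19

In odds form, posterior odds = prior odds × likelihood ratio, so prior odds = posterior odds ÷ LR.
Posterior odds = 0.438/(1−0.438) = 0.7794. LR = 0.73/0.22 = 3.3182.
Prior odds = 0.7794/3.3182 = 0.2349, so P(A) = 0.2349/(1+0.2349) ≈ 0.19.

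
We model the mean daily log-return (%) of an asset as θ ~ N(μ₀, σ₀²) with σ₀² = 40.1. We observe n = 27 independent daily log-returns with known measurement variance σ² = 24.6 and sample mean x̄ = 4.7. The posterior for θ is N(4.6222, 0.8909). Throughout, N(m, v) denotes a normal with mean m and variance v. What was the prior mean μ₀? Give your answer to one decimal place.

μ₀ = 1.2

The posterior mean is a precision-weighted average: μ_n = (τ₀μ₀ + τ_data·x̄)/(τ₀+τ_data), with τ₀=1/σ₀² and τ_data=n/σ².
Here τ₀ = 1/40.1 = 0.024938 and τ_data = 27/24.6 = 1.097561, so τ_n = 1.122499.
Rearranging for μ₀: μ₀ = (μ_n·τ_n − τ_data·x̄)/τ₀ = (4.6222·1.122499 − 1.097561·4.7) / 0.024938 = 0.029878/0.024938 ≈ 1.2.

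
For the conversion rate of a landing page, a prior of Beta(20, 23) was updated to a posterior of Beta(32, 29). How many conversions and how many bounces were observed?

Beta is conjugate to the binomial likelihood: posterior = Beta(α+s, β+f).
So s = 32 − 20 = 12 and f = 29 − 23 = 6.

12 conversions and 6 bounces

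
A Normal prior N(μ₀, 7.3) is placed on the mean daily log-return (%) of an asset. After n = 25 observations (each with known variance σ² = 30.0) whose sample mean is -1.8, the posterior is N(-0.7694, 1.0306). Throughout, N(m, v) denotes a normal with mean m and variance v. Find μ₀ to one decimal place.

With known observation variance, the Normal–Normal posterior has precision τ_n = τ₀ + n/σ² and mean μ_n = (τ₀μ₀ + (n/σ²)x̄)/τ_n.
Here τ₀ = 1/7.3 = 0.136986 and τ_data = 25/30.0 = 0.833333, so τ_n = 0.970319.
Rearranging for μ₀: μ₀ = (μ_n·τ_n − τ_data·x̄)/τ₀ = (-0.7694·0.970319 − 0.833333·-1.8) / 0.136986 = 0.753436/0.136986 ≈ 5.5.

μ₀ = 5.5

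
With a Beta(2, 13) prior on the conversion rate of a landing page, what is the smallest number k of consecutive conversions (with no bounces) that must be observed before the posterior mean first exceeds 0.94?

k = 202

After k conversions and 0 bounces the posterior is Beta(2+k, 13), with mean (2+k)/(2+13+k).
Set (2+k)/(15+k) > 0.94 and solve: k > (0.94·15 − 2)/(1 − 0.94) = 201.667.
The smallest integer exceeding 201.667 is 202.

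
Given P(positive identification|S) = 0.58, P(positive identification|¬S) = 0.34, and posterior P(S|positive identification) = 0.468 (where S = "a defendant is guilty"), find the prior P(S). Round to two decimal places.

P(S) = 0.34

Bayes' rule in odds form gives O(S|E) = O(S)·[P(E|S)/P(E|¬S)], hence O(S) = O(S|E)/LR.
Posterior odds = 0.468/(1−0.468) = 0.8797. LR = 0.58/0.34 = 1.7059.
Prior odds = 0.8797/1.7059 = 0.5157, so P(S) = 0.5157/(1+0.5157) ≈ 0.34.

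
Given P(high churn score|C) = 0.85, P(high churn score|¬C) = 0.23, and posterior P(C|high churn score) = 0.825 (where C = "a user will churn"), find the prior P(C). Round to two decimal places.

P(C) = 0.56

Bayes' rule in odds form gives O(C|E) = O(C)·[P(E|C)/P(E|¬C)], hence O(C) = O(C|E)/LR.
Posterior odds = 0.825/(1−0.825) = 4.7143. LR = 0.85/0.23 = 3.6957.
Prior odds = 4.7143/3.6957 = 1.2756, so P(C) = 1.2756/(1+1.2756) ≈ 0.56.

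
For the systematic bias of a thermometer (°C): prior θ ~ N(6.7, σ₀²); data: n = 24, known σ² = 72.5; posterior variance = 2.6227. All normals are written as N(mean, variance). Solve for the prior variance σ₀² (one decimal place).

σ₀² = 19.9

Posterior precision equals prior precision plus data precision: 1/σ_n² = 1/σ₀² + n/σ².
So 1/σ₀² = 1/2.6227 − 24/72.5 = 0.381286 − 0.331034 = 0.050252.
Hence σ₀² = 1/0.050252 ≈ 19.9.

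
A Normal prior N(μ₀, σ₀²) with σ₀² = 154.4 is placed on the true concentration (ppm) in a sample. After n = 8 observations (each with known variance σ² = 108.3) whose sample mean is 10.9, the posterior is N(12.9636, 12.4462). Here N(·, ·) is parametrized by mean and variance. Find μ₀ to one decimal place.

μ₀ = 36.5

With known observation variance, the Normal–Normal posterior has precision τ_n = τ₀ + n/σ² and mean μ_n = (τ₀μ₀ + (n/σ²)x̄)/τ_n.
Here τ₀ = 1/154.4 = 0.006477 and τ_data = 8/108.3 = 0.073869, so τ_n = 0.080346.
Rearranging for μ₀: μ₀ = (μ_n·τ_n − τ_data·x̄)/τ₀ = (12.9636·0.080346 − 0.073869·10.9) / 0.006477 = 0.236401/0.006477 ≈ 36.5.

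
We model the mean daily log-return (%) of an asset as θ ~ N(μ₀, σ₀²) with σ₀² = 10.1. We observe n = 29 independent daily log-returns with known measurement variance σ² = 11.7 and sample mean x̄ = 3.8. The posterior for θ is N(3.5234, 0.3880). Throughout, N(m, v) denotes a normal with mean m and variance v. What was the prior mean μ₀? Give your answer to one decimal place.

The posterior mean is a precision-weighted average: μ_n = (τ₀μ₀ + τ_data·x̄)/(τ₀+τ_data), with τ₀=1/σ₀² and τ_data=n/σ².
Here τ₀ = 1/10.1 = 0.099010 and τ_data = 29/11.7 = 2.478632, so τ_n = 2.577642.
Rearranging for μ₀: μ₀ = (μ_n·τ_n − τ_data·x̄)/τ₀ = (3.5234·2.577642 − 2.478632·3.8) / 0.099010 = -0.336738/0.099010 ≈ -3.4.

μ₀ = -3.4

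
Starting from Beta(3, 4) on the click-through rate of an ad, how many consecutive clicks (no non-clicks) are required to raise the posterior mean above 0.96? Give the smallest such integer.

After k clicks and 0 non-clicks the posterior is Beta(3+k, 4), with mean (3+k)/(3+4+k).
Set (3+k)/(7+k) > 0.96 and solve: k > (0.96·7 − 3)/(1 − 0.96) = 93.000.
The smallest integer exceeding 93.000 is 94.

k = 94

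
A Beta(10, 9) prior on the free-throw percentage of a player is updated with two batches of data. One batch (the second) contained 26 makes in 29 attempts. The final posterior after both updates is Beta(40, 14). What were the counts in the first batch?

Because Beta–binomial updating is additive in the counts, the combined data contributed (α_post−α_prior, β_post−β_prior) successes and failures.
Total across both batches: 40−10=30 makes, 14−9=5 misses.
Subtract the second batch: 30−26=4 makes and 5−3=2 misses.

4 makes and 2 misses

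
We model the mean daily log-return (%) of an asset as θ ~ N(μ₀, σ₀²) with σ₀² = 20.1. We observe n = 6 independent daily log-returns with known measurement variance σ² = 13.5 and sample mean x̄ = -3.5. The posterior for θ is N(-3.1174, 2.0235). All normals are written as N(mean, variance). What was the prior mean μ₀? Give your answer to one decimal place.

μ₀ = 0.3

The posterior mean is a precision-weighted average: μ_n = (τ₀μ₀ + τ_data·x̄)/(τ₀+τ_data), with τ₀=1/σ₀² and τ_data=n/σ².
Here τ₀ = 1/20.1 = 0.049751 and τ_data = 6/13.5 = 0.444444, so τ_n = 0.494195.
Rearranging for μ₀: μ₀ = (μ_n·τ_n − τ_data·x̄)/τ₀ = (-3.1174·0.494195 − 0.444444·-3.5) / 0.049751 = 0.014951/0.049751 ≈ 0.3.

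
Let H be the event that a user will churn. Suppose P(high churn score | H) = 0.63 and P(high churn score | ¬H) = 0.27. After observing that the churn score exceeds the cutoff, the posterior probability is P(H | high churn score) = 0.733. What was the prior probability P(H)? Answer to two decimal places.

P(H) = 0.54

Bayes' rule in odds form gives O(H|E) = O(H)·[P(E|H)/P(E|¬H)], hence O(H) = O(H|E)/LR.
Posterior odds = 0.733/(1−0.733) = 2.7453. LR = 0.63/0.27 = 2.3333.
Prior odds = 2.7453/2.3333 = 1.1766, so P(H) = 1.1766/(1+1.1766) ≈ 0.54.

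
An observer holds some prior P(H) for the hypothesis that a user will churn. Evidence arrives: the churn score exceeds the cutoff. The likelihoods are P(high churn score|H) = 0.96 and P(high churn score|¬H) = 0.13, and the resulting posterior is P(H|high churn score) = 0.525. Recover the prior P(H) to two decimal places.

In odds form, posterior odds = prior odds × likelihood ratio, so prior odds = posterior odds ÷ LR.
Posterior odds = 0.525/(1−0.525) = 1.1053. LR = 0.96/0.13 = 7.3846.
Prior odds = 1.1053/7.3846 = 0.1497, so P(H) = 0.1497/(1+0.1497) ≈ 0.13.

P(H) = 0.13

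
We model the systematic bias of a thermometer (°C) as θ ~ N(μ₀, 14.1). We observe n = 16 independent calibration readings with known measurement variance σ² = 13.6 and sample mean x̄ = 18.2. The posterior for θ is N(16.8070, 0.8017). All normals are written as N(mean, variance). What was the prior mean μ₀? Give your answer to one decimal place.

μ₀ = -6.3

The posterior mean is a precision-weighted average: μ_n = (τ₀μ₀ + τ_data·x̄)/(τ₀+τ_data), with τ₀=1/σ₀² and τ_data=n/σ².
Here τ₀ = 1/14.1 = 0.070922 and τ_data = 16/13.6 = 1.176471, so τ_n = 1.247393.
Rearranging for μ₀: μ₀ = (μ_n·τ_n − τ_data·x̄)/τ₀ = (16.8070·1.247393 − 1.176471·18.2) / 0.070922 = -0.446838/0.070922 ≈ -6.3.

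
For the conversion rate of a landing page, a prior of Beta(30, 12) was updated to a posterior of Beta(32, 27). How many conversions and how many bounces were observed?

2 conversions and 15 bounces

Beta is conjugate to the binomial likelihood: posterior = Beta(a+s, b+f).
Match parameters: s=32−30=2, f=27−12=15.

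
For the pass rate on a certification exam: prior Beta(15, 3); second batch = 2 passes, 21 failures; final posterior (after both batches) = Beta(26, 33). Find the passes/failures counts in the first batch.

Because Beta–binomial updating is additive in the counts, the combined data contributed (α_post−α_prior, β_post−β_prior) successes and failures.
Total across both batches: 26−15=11 passes, 33−3=30 failures.
Subtract the second batch: 11−2=9 passes and 30−21=9 failures.

9 passes and 9 failures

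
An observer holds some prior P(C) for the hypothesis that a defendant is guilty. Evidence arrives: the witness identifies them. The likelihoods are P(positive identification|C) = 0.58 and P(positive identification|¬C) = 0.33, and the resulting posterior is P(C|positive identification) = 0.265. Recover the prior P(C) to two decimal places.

Bayes' rule in odds form gives O(C|E) = O(C)·[P(E|C)/P(E|¬C)], hence O(C) = O(C|E)/LR.
Posterior odds = 0.265/(1−0.265) = 0.3605. LR = 0.58/0.33 = 1.7576.
Prior odds = 0.3605/1.7576 = 0.2051, so P(C) = 0.2051/(1+0.2051) ≈ 0.17.

P(C) = 0.17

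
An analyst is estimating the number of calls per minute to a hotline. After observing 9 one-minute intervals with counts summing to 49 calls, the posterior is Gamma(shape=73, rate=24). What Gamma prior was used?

Gamma–Poisson conjugacy: posterior shape = α + Σxᵢ, posterior rate = β + n.
So α = 73 − 49 = 24 and β = 24 − 9 = 15.

Gamma(shape=24, rate=15)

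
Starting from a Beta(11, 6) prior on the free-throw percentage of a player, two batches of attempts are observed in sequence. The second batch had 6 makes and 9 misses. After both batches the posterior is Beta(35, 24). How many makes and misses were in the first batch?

Because Beta–binomial updating is additive in the counts, the combined data contributed (α_post−α_prior, β_post−β_prior) successes and failures.
Total across both batches: 35−11=24 makes, 24−6=18 misses.
Subtract the second batch: 24−6=18 makes and 18−9=9 misses.

18 makes and 9 misses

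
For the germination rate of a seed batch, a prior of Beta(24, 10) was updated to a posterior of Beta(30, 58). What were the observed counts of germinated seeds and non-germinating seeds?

6 germinated seeds and 48 non-germinating seeds

Under Beta–binomial conjugacy the posterior parameters are (α+s, β+f).
Match parameters: s=30−24=6, f=58−10=48.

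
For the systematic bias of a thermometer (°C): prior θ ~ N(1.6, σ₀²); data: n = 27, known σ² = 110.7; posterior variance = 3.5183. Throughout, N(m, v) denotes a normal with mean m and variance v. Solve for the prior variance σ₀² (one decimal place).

For the Normal–Normal model with known σ², precisions add: τ_n = τ₀ + n/σ².
So 1/σ₀² = 1/3.5183 − 27/110.7 = 0.284228 − 0.243902 = 0.040326.
Hence σ₀² = 1/0.040326 ≈ 24.8.

σ₀² = 24.8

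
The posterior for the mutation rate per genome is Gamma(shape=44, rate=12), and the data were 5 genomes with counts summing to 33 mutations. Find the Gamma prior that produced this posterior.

Gamma(shape=11, rate=7)

A Gamma(α, β) prior (rate parametrization) on a Poisson rate with n observations summing to S gives posterior Gamma(α+S, β+n).
So α = 44 − 33 = 11 and β = 12 − 5 = 7.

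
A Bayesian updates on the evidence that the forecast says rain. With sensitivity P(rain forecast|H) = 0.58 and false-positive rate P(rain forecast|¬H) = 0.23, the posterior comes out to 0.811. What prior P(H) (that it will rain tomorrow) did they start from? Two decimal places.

P(H) = 0.63

In odds form, posterior odds = prior odds × likelihood ratio, so prior odds = posterior odds ÷ LR.
Posterior odds = 0.811/(1−0.811) = 4.2910. LR = 0.58/0.23 = 2.5217.
Prior odds = 4.2910/2.5217 = 1.7016, so P(H) = 1.7016/(1+1.7016) ≈ 0.63.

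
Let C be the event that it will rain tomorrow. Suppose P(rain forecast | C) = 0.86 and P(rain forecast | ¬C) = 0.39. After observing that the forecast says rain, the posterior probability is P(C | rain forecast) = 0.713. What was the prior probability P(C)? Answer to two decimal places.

Bayes' rule in odds form gives O(C|E) = O(C)·[P(E|C)/P(E|¬C)], hence O(C) = O(C|E)/LR.
Posterior odds = 0.713/(1−0.713) = 2.4843. LR = 0.86/0.39 = 2.2051.
Prior odds = 2.4843/2.2051 = 1.1266, so P(C) = 1.1266/(1+1.1266) ≈ 0.53.

P(C) = 0.53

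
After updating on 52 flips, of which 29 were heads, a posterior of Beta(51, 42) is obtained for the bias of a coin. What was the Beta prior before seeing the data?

Beta is conjugate to the binomial likelihood: posterior = Beta(α+s, β+f).
Subtract the data counts: 51−29=22, 42−23=19.

Beta(22, 19)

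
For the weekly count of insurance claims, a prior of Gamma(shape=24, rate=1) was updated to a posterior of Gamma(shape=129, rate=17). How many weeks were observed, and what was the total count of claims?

n = 16 weeks with total 105 claims

Gamma–Poisson conjugacy: posterior shape = α + Σxᵢ, posterior rate = β + n.
Matching: Σxᵢ = 129 − 24 = 105 and n = 17 − 1 = 16.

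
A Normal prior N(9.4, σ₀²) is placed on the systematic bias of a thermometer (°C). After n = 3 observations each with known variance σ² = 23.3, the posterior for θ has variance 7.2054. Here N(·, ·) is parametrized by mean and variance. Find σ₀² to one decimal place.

For the Normal–Normal model with known σ², precisions add: τ_n = τ₀ + n/σ².
So 1/σ₀² = 1/7.2054 − 3/23.3 = 0.138785 − 0.128755 = 0.010030.
Hence σ₀² = 1/0.010030 ≈ 99.7.

σ₀² = 99.7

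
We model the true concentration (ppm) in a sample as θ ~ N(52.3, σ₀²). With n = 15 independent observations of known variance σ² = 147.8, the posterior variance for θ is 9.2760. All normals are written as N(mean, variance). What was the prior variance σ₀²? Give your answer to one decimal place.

For the Normal–Normal model with known σ², precisions add: τ_n = τ₀ + n/σ².
So 1/σ₀² = 1/9.2760 − 15/147.8 = 0.107805 − 0.101488 = 0.006317.
Hence σ₀² = 1/0.006317 ≈ 158.3.

σ₀² = 158.3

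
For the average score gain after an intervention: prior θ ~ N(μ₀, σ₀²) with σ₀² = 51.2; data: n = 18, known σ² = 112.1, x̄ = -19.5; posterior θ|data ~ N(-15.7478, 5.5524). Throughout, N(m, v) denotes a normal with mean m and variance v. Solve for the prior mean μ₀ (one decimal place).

The posterior mean is a precision-weighted average: μ_n = (τ₀μ₀ + τ_data·x̄)/(τ₀+τ_data), with τ₀=1/σ₀² and τ_data=n/σ².
Here τ₀ = 1/51.2 = 0.019531 and τ_data = 18/112.1 = 0.160571, so τ_n = 0.180102.
Rearranging for μ₀: μ₀ = (μ_n·τ_n − τ_data·x̄)/τ₀ = (-15.7478·0.180102 − 0.160571·-19.5) / 0.019531 = 0.294924/0.019531 ≈ 15.1.

μ₀ = 15.1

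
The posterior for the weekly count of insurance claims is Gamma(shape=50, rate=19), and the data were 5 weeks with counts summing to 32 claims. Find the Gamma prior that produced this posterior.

A Gamma(α, β) prior (rate parametrization) on a Poisson rate with n observations summing to S gives posterior Gamma(α+S, β+n).
So α = 50 − 32 = 18 and β = 19 − 5 = 14.

Gamma(shape=18, rate=14)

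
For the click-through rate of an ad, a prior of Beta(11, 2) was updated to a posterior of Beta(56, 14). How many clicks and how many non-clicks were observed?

Beta is conjugate to the binomial likelihood: posterior = Beta(a+s, b+f).
So s = 56 − 11 = 45 and f = 14 − 2 = 12.

45 clicks and 12 non-clicks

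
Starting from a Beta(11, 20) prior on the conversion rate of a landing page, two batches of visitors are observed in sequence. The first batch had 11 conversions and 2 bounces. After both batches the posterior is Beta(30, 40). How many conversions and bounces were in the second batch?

8 conversions and 18 bounces

Because Beta–binomial updating is additive in the counts, the combined data contributed (α_post−α_prior, β_post−β_prior) successes and failures.
Total across both batches: 30−11=19 conversions, 40−20=20 bounces.
Subtract the first batch: 19−11=8 conversions and 20−2=18 bounces.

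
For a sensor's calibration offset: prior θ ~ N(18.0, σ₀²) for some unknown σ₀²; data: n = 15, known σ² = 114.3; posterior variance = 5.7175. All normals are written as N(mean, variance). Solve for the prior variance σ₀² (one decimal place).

Posterior precision equals prior precision plus data precision: 1/σ_n² = 1/σ₀² + n/σ².
So 1/σ₀² = 1/5.7175 − 15/114.3 = 0.174902 − 0.131234 = 0.043668.
Hence σ₀² = 1/0.043668 ≈ 22.9.

σ₀² = 22.9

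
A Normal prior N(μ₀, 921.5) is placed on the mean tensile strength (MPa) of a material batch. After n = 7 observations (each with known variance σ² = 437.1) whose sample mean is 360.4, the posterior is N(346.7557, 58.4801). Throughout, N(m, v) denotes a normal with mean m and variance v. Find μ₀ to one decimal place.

μ₀ = 145.4

The posterior mean is a precision-weighted average: μ_n = (τ₀μ₀ + τ_data·x̄)/(τ₀+τ_data), with τ₀=1/σ₀² and τ_data=n/σ².
Here τ₀ = 1/921.5 = 0.001085 and τ_data = 7/437.1 = 0.016015, so τ_n = 0.017100.
Rearranging for μ₀: μ₀ = (μ_n·τ_n − τ_data·x̄)/τ₀ = (346.7557·0.017100 − 0.016015·360.4) / 0.001085 = 0.157716/0.001085 ≈ 145.4.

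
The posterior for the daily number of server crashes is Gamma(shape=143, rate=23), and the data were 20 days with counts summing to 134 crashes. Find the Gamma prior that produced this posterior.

A Gamma(α, β) prior (rate parametrization) on a Poisson rate with n observations summing to S gives posterior Gamma(α+S, β+n).
So α = 143 − 134 = 9 and β = 23 − 20 = 3.

Gamma(shape=9, rate=3)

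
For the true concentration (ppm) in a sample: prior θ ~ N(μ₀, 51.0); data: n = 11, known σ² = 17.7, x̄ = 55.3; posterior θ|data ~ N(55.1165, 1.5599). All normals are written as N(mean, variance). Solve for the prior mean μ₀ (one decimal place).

μ₀ = 49.3

With known observation variance, the Normal–Normal posterior has precision τ_n = τ₀ + n/σ² and mean μ_n = (τ₀μ₀ + (n/σ²)x̄)/τ_n.
Here τ₀ = 1/51.0 = 0.019608 and τ_data = 11/17.7 = 0.621469, so τ_n = 0.641077.
Rearranging for μ₀: μ₀ = (μ_n·τ_n − τ_data·x̄)/τ₀ = (55.1165·0.641077 − 0.621469·55.3) / 0.019608 = 0.966685/0.019608 ≈ 49.3.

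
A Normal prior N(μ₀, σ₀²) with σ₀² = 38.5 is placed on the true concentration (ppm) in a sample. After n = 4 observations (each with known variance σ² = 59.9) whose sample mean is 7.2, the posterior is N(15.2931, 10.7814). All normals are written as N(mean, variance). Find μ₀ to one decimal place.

The posterior mean is a precision-weighted average: μ_n = (τ₀μ₀ + τ_data·x̄)/(τ₀+τ_data), with τ₀=1/σ₀² and τ_data=n/σ².
Here τ₀ = 1/38.5 = 0.025974 and τ_data = 4/59.9 = 0.066778, so τ_n = 0.092752.
Rearranging for μ₀: μ₀ = (μ_n·τ_n − τ_data·x̄)/τ₀ = (15.2931·0.092752 − 0.066778·7.2) / 0.025974 = 0.937664/0.025974 ≈ 36.1.

μ₀ = 36.1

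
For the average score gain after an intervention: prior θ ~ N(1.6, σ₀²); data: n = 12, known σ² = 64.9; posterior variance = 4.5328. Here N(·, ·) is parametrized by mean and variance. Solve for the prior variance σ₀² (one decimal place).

σ₀² = 28.0

Posterior precision equals prior precision plus data precision: 1/σ_n² = 1/σ₀² + n/σ².
So 1/σ₀² = 1/4.5328 − 12/64.9 = 0.220614 − 0.184900 = 0.035714.
Hence σ₀² = 1/0.035714 ≈ 28.0.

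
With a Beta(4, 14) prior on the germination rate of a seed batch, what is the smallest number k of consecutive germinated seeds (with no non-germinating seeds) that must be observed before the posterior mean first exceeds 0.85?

k = 76

After k germinated seeds and 0 non-germinating seeds the posterior is Beta(4+k, 14), with mean (4+k)/(4+14+k).
Set (4+k)/(18+k) > 0.85 and solve: k > (0.85·18 − 4)/(1 − 0.85) = 75.333.
The smallest integer exceeding 75.333 is 76.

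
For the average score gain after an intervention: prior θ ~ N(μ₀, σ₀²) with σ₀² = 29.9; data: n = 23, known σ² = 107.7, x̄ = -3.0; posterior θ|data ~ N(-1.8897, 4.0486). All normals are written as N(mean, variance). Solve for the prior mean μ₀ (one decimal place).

μ₀ = 5.2

With known observation variance, the Normal–Normal posterior has precision τ_n = τ₀ + n/σ² and mean μ_n = (τ₀μ₀ + (n/σ²)x̄)/τ_n.
Here τ₀ = 1/29.9 = 0.033445 and τ_data = 23/107.7 = 0.213556, so τ_n = 0.247001.
Rearranging for μ₀: μ₀ = (μ_n·τ_n − τ_data·x̄)/τ₀ = (-1.8897·0.247001 − 0.213556·-3.0) / 0.033445 = 0.173910/0.033445 ≈ 5.2.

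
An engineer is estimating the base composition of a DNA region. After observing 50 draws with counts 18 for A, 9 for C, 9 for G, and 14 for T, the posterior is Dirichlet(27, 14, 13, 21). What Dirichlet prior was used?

Dirichlet(9, 5, 4, 7)

For a Dirichlet(α) prior with multinomial counts c, the posterior is Dirichlet(α + c) componentwise.
Subtract each count from the matching posterior parameter: 27−18=9, 14−9=5, 13−9=4, 21−14=7.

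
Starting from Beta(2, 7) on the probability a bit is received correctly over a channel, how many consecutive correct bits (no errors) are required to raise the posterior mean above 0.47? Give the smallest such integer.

After k correct bits and 0 errors the posterior is Beta(2+k, 7), with mean (2+k)/(2+7+k).
Set (2+k)/(9+k) > 0.47 and solve: k > (0.47·9 − 2)/(1 − 0.47) = 4.208.
The smallest integer exceeding 4.208 is 5.

k = 5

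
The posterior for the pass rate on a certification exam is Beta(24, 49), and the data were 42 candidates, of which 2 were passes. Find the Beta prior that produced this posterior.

Beta(22, 9)

Beta is conjugate to the binomial likelihood: posterior = Beta(α+s, β+f).
So α = 24 − 2 = 22 and β = 49 − 40 = 9.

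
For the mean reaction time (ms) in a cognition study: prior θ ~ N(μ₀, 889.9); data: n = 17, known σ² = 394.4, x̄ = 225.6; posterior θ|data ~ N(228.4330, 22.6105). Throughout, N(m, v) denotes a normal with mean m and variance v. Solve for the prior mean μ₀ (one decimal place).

μ₀ = 337.1

With known observation variance, the Normal–Normal posterior has precision τ_n = τ₀ + n/σ² and mean μ_n = (τ₀μ₀ + (n/σ²)x̄)/τ_n.
Here τ₀ = 1/889.9 = 0.001124 and τ_data = 17/394.4 = 0.043103, so τ_n = 0.044227.
Rearranging for μ₀: μ₀ = (μ_n·τ_n − τ_data·x̄)/τ₀ = (228.4330·0.044227 − 0.043103·225.6) / 0.001124 = 0.378869/0.001124 ≈ 337.1.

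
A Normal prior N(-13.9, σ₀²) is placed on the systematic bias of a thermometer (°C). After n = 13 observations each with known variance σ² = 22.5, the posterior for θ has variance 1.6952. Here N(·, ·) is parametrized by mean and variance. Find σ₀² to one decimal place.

For the Normal–Normal model with known σ², precisions add: τ_n = τ₀ + n/σ².
So 1/σ₀² = 1/1.6952 − 13/22.5 = 0.589901 − 0.577778 = 0.012123.
Hence σ₀² = 1/0.012123 ≈ 82.5.

σ₀² = 82.5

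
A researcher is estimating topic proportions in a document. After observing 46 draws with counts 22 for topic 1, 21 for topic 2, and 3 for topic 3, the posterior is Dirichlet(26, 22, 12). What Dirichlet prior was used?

For a Dirichlet(α) prior with multinomial counts c, the posterior is Dirichlet(α + c) componentwise.
Subtract each count from the matching posterior parameter: 26−22=4, 22−21=1, 12−3=9.

Dirichlet(4, 1, 9)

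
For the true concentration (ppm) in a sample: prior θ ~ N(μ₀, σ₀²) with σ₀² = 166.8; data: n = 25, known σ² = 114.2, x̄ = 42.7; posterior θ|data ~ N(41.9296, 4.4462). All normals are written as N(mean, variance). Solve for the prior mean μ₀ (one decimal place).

μ₀ = 13.8

The posterior mean is a precision-weighted average: μ_n = (τ₀μ₀ + τ_data·x̄)/(τ₀+τ_data), with τ₀=1/σ₀² and τ_data=n/σ².
Here τ₀ = 1/166.8 = 0.005995 and τ_data = 25/114.2 = 0.218914, so τ_n = 0.224909.
Rearranging for μ₀: μ₀ = (μ_n·τ_n − τ_data·x̄)/τ₀ = (41.9296·0.224909 − 0.218914·42.7) / 0.005995 = 0.082717/0.005995 ≈ 13.8.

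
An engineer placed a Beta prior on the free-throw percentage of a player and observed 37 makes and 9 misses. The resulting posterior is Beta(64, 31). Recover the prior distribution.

A Beta(α, β) prior with s successes and f failures in binomial data gives a Beta(α+s, β+f) posterior.
Subtract the data counts: 64−37=27, 31−9=22.

Beta(27, 22)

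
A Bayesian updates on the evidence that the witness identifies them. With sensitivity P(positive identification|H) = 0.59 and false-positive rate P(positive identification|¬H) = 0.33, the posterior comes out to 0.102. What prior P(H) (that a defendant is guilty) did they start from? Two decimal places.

Bayes' rule in odds form gives O(H|E) = O(H)·[P(E|H)/P(E|¬H)], hence O(H) = O(H|E)/LR.
Posterior odds = 0.102/(1−0.102) = 0.1136. LR = 0.59/0.33 = 1.7879.
Prior odds = 0.1136/1.7879 = 0.0635, so P(H) = 0.0635/(1+0.0635) ≈ 0.06.

P(H) = 0.06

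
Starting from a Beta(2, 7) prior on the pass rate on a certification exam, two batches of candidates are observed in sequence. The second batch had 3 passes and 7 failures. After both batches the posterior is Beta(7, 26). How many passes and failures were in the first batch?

Sequential conjugate updates are equivalent to a single update on the pooled data, so total successes = posterior α − prior α and total failures = posterior β − prior β.
Total across both batches: 7−2=5 passes, 26−7=19 failures.
Subtract the second batch: 5−3=2 passes and 19−7=12 failures.

2 passes and 12 failures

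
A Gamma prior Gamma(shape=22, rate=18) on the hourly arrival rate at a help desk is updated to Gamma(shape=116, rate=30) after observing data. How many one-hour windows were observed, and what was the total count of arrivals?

A Gamma(α, β) prior (rate parametrization) on a Poisson rate with n observations summing to S gives posterior Gamma(α+S, β+n).
Matching: Σxᵢ = 116 − 22 = 94 and n = 30 − 18 = 12.

n = 12 one-hour windows with total 94 arrivals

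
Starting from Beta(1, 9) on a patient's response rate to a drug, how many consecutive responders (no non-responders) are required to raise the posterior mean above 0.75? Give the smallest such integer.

k = 27

After k responders and 0 non-responders the posterior is Beta(1+k, 9), with mean (1+k)/(1+9+k).
Set (1+k)/(10+k) > 0.75 and solve: k > (0.75·10 − 1)/(1 − 0.75) = 26.000.
The smallest integer exceeding 26.000 is 27, and checking k=27: (28)/(37) = 0.7568 > 0.75.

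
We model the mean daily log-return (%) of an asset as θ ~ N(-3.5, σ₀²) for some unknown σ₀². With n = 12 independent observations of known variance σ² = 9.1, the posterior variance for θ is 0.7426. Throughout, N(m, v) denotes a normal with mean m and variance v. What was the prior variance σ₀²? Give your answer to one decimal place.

Posterior precision equals prior precision plus data precision: 1/σ_n² = 1/σ₀² + n/σ².
So 1/σ₀² = 1/0.7426 − 12/9.1 = 1.346620 − 1.318681 = 0.027939.
Hence σ₀² = 1/0.027939 ≈ 35.8.

σ₀² = 35.8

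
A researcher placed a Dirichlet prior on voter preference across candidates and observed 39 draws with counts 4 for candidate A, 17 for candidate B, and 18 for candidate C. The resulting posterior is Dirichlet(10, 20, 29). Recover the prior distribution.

Dirichlet(6, 3, 11)

For a Dirichlet(α) prior with multinomial counts c, the posterior is Dirichlet(α + c) componentwise.
Subtract each count from the matching posterior parameter: 10−4=6, 20−17=3, 29−18=11.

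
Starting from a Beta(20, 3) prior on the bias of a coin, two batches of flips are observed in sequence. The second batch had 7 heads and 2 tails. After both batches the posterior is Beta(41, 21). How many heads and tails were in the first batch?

Because Beta–binomial updating is additive in the counts, the combined data contributed (α_post−α_prior, β_post−β_prior) successes and failures.
Total across both batches: 41−20=21 heads, 21−3=18 tails.
Subtract the second batch: 21−7=14 heads and 18−2=16 tails.

14 heads and 16 tails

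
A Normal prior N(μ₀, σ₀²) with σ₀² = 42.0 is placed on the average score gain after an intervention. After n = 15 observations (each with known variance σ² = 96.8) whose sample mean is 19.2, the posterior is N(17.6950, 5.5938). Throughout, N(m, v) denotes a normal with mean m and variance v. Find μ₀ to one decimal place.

The posterior mean is a precision-weighted average: μ_n = (τ₀μ₀ + τ_data·x̄)/(τ₀+τ_data), with τ₀=1/σ₀² and τ_data=n/σ².
Here τ₀ = 1/42.0 = 0.023810 and τ_data = 15/96.8 = 0.154959, so τ_n = 0.178769.
Rearranging for μ₀: μ₀ = (μ_n·τ_n − τ_data·x̄)/τ₀ = (17.6950·0.178769 − 0.154959·19.2) / 0.023810 = 0.188105/0.023810 ≈ 7.9.

μ₀ = 7.9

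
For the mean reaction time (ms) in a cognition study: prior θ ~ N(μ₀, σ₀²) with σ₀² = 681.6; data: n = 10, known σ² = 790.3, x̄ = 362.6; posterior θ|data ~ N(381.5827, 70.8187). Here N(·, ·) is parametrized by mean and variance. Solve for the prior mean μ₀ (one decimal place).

μ₀ = 545.3

The posterior mean is a precision-weighted average: μ_n = (τ₀μ₀ + τ_data·x̄)/(τ₀+τ_data), with τ₀=1/σ₀² and τ_data=n/σ².
Here τ₀ = 1/681.6 = 0.001467 and τ_data = 10/790.3 = 0.012653, so τ_n = 0.014120.
Rearranging for μ₀: μ₀ = (μ_n·τ_n − τ_data·x̄)/τ₀ = (381.5827·0.014120 − 0.012653·362.6) / 0.001467 = 0.799970/0.001467 ≈ 545.3.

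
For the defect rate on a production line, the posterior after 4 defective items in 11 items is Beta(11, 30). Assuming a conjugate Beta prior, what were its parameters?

Beta(7, 23)

Under Beta–binomial conjugacy the posterior parameters are (a+s, b+f).
Subtract the data counts: 11−4=7, 30−7=23.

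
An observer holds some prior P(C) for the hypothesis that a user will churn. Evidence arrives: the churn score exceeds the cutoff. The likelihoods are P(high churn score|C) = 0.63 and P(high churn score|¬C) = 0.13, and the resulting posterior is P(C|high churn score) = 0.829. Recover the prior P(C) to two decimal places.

P(C) = 0.50

In odds form, posterior odds = prior odds × likelihood ratio, so prior odds = posterior odds ÷ LR.
Posterior odds = 0.829/(1−0.829) = 4.8480. LR = 0.63/0.13 = 4.8462.
Prior odds = 4.8480/4.8462 = 1.0004, so P(C) = 1.0004/(1+1.0004) ≈ 0.50.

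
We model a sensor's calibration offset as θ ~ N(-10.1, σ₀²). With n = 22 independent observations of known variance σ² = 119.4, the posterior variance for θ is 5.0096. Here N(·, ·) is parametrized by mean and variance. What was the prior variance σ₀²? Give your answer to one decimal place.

σ₀² = 65.1

For the Normal–Normal model with known σ², precisions add: τ_n = τ₀ + n/σ².
So 1/σ₀² = 1/5.0096 − 22/119.4 = 0.199617 − 0.184255 = 0.015362.
Hence σ₀² = 1/0.015362 ≈ 65.1.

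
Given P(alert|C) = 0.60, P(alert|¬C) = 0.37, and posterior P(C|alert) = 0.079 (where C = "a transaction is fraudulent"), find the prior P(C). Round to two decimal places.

P(C) = 0.05

Bayes' rule in odds form gives O(C|E) = O(C)·[P(E|C)/P(E|¬C)], hence O(C) = O(C|E)/LR.
Posterior odds = 0.079/(1−0.079) = 0.0858. LR = 0.60/0.37 = 1.6216.
Prior odds = 0.0858/1.6216 = 0.0529, so P(C) = 0.0529/(1+0.0529) ≈ 0.05.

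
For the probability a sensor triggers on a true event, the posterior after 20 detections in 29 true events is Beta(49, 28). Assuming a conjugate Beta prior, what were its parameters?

Beta(29, 19)

Beta is conjugate to the binomial likelihood: posterior = Beta(a+s, b+f).
Subtract the data counts: 49−20=29, 28−9=19.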